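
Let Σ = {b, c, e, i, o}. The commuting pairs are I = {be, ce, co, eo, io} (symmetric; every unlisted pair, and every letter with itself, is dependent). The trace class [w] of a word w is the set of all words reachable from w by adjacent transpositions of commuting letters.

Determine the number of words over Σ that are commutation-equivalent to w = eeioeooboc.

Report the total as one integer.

0(e) covers ∅
1(e) covers 0:e
2(i) covers 1:e
3(o) covers ∅
4(e) covers 2:i
5(o) covers 3:o
6(o) covers 5:o
7(b) covers 2:i, 6:o
8(o) covers 7:b
9(c) covers 7:b
floor of heap: 0:e, 3:o
completions by unplaced set U, small U first (add the entries for U minus each lowest piece of U):
  |U|=1: {4}:1  {8}:1  {9}:1
  |U|=2: {4,8}:2  {4,9}:2  {8,9}:2
  |U|=3: {4,8,9}:6  {7,8,9}:2
  |U|=4: {4,7,8,9}:8  {6,7,8,9}:2
  |U|=5: {2,4,7,8,9}:8  {4,6,7,8,9}:10  {5,6,7,8,9}:2
  |U|=6: {1,2,4,7,8,9}:8  {2,4,6,7,8,9}:18  {3,5,6,7,8,9}:2  {4,5,6,7,8,9}:12
  |U|=7: {0,1,2,4,7,8,9}:8  {1,2,4,6,7,8,9}:26  {2,4,5,6,7,8,9}:30  {3,4,5,6,7,8,9}:14
  |U|=8: {0,1,2,4,6,7,8,9}:34  {1,2,4,5,6,7,8,9}:56  {2,3,4,5,6,7,8,9}:44
  start at 0(e): 100
  start at 3(o): 90
sum over floor = 190

190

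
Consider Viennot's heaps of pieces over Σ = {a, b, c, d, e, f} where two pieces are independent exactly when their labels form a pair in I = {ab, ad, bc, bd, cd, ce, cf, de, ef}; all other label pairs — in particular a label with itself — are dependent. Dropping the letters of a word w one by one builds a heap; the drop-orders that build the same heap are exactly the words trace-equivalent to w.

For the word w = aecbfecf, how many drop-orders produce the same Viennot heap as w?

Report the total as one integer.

piece 0:a — minimal
piece 1:e rests on {0:a}
piece 2:c rests on {0:a}
piece 3:b rests on {1:e}
piece 4:f rests on {3:b}
piece 5:e rests on {3:b}
piece 6:c rests on {2:c}
piece 7:f rests on {4:f}
minimal pieces: {0:a}
ways to finish when only these pieces remain (= sum over removing one remaining piece with nothing left below it):
  1 left: {5}→1  {6}→1  {7}→1
  2 left: {2,6}→1  {4,7}→1  {5,6}→2  {5,7}→2  {6,7}→2
  3 left: {2,5,6}→3  {2,6,7}→3  {4,5,7}→3  {4,6,7}→3  {5,6,7}→6
  4 left: {2,4,6,7}→6  {2,5,6,7}→12  {3,4,5,7}→3  {4,5,6,7}→12
  5 left: {1,3,4,5,7}→3  {2,4,5,6,7}→30  {3,4,5,6,7}→15
  6 left: {1,3,4,5,6,7}→18  {2,3,4,5,6,7}→45
  placing 0:a first → 63 extensions

63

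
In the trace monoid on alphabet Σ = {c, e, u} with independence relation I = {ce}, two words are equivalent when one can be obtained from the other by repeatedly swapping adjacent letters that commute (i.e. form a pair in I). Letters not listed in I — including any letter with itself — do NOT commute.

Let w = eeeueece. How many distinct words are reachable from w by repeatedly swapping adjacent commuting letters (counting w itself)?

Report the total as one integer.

4

drop 0:e onto floor
drop 1:e onto {0:e}
drop 2:e onto {1:e}
drop 3:u onto {2:e}
drop 4:e onto {3:u}
drop 5:e onto {4:e}
drop 6:c onto {3:u}
drop 7:e onto {5:e}
ground layer = {0:e}
drop-orders for the pieces not yet dropped (sum over which currently-grounded one goes next):
  1 to go: {6} 1  {7} 1
  2 to go: {5,7} 1  {6,7} 2
  3 to go: {4,5,7} 1  {5,6,7} 3
  4 to go: {4,5,6,7} 4
  5 to go: {3,4,5,6,7} 4
  6 to go: {2,3,4,5,6,7} 4
  if 0:e drops first: 4 orders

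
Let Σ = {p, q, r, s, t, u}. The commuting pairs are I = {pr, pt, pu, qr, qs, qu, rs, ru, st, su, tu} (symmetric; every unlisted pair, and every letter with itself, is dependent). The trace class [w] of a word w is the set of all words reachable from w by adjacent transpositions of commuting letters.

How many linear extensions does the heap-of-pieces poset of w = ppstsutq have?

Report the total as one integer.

piece 0:p — minimal
piece 1:p rests on {0:p}
piece 2:s rests on {1:p}
piece 3:t — minimal
piece 4:s rests on {2:s}
piece 5:u — minimal
piece 6:t rests on {3:t}
piece 7:q rests on {1:p, 6:t}
minimal pieces: {0:p, 3:t, 5:u}
ways to finish when only these pieces remain (= sum over removing one remaining piece with nothing left below it):
  1 left: {4}→1  {5}→1  {7}→1
  2 left: {2,4}→1  {4,5}→2  {4,7}→2  {5,7}→2  {6,7}→1
  3 left: {2,4,5}→3  {2,4,7}→3  {3,6,7}→1  {4,5,7}→6  {4,6,7}→3  {5,6,7}→3
  4 left: {1,2,4,7}→3  {2,4,5,7}→12  {2,4,6,7}→6  {3,4,6,7}→4  {3,5,6,7}→4  {4,5,6,7}→12
  5 left: {0,1,2,4,7}→3  {1,2,4,5,7}→15  {1,2,4,6,7}→9  {2,3,4,6,7}→10  {2,4,5,6,7}→30  {3,4,5,6,7}→20
  6 left: {0,1,2,4,5,7}→18  {0,1,2,4,6,7}→12  {1,2,3,4,6,7}→19  {1,2,4,5,6,7}→54  {2,3,4,5,6,7}→60
  placing 0:p first → 133 extensions
  placing 3:t first → 84 extensions
  placing 5:u first → 31 extensions
total linear extensions = 248

248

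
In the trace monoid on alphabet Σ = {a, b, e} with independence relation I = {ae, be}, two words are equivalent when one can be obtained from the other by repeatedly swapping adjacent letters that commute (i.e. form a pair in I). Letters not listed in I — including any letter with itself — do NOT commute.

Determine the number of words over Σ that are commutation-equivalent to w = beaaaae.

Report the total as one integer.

drop 0:b onto floor
drop 1:e onto floor
drop 2:a onto {0:b}
drop 3:a onto {2:a}
drop 4:a onto {3:a}
drop 5:a onto {4:a}
drop 6:e onto {1:e}
ground layer = {0:b, 1:e}
drop-orders for the pieces not yet dropped (sum over which currently-grounded one goes next):
  1 to go: {5} 1  {6} 1
  2 to go: {1,6} 1  {4,5} 1  {5,6} 2
  3 to go: {1,5,6} 3  {3,4,5} 1  {4,5,6} 3
  4 to go: {1,4,5,6} 6  {2,3,4,5} 1  {3,4,5,6} 4
  5 to go: {0,2,3,4,5} 1  {1,3,4,5,6} 10  {2,3,4,5,6} 5
  if 0:b drops first: 15 orders
  if 1:e drops first: 6 orders
heap linearizations: 21

21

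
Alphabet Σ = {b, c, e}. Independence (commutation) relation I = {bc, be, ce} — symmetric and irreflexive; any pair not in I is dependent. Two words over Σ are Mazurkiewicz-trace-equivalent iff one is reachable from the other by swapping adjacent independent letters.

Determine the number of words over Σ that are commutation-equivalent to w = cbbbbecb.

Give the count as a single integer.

drop 0:c onto floor
drop 1:b onto floor
drop 2:b onto {1:b}
drop 3:b onto {2:b}
drop 4:b onto {3:b}
drop 5:e onto floor
drop 6:c onto {0:c}
drop 7:b onto {4:b}
ground layer = {0:c, 1:b, 5:e}
drop-orders for the pieces not yet dropped (sum over which currently-grounded one goes next):
  1 to go: {5} 1  {6} 1  {7} 1
  2 to go: {0,6} 1  {4,7} 1  {5,6} 2  {5,7} 2  {6,7} 2
  3 to go: {0,5,6} 3  {0,6,7} 3  {3,4,7} 1  {4,5,7} 3  {4,6,7} 3  {5,6,7} 6
  4 to go: {0,4,6,7} 6  {0,5,6,7} 12  {2,3,4,7} 1  {3,4,5,7} 4  {3,4,6,7} 4  {4,5,6,7} 12
  5 to go: {0,3,4,6,7} 10  {0,4,5,6,7} 30  {1,2,3,4,7} 1  {2,3,4,5,7} 5  {2,3,4,6,7} 5  {3,4,5,6,7} 20
  6 to go: {0,2,3,4,6,7} 15  {0,3,4,5,6,7} 60  {1,2,3,4,5,7} 6  {1,2,3,4,6,7} 6  {2,3,4,5,6,7} 30
  if 0:c drops first: 42 orders
  if 1:b drops first: 105 orders
  if 5:e drops first: 21 orders
heap linearizations: 168

168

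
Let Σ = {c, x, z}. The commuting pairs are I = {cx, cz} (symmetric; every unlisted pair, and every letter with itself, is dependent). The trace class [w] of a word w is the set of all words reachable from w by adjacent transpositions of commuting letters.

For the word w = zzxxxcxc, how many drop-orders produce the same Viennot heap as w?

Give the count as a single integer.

28

drop 0:z onto floor
drop 1:z onto {0:z}
drop 2:x onto {1:z}
drop 3:x onto {2:x}
drop 4:x onto {3:x}
drop 5:c onto floor
drop 6:x onto {4:x}
drop 7:c onto {5:c}
ground layer = {0:z, 5:c}
drop-orders for the pieces not yet dropped (sum over which currently-grounded one goes next):
  1 to go: {6} 1  {7} 1
  2 to go: {4,6} 1  {5,7} 1  {6,7} 2
  3 to go: {3,4,6} 1  {4,6,7} 3  {5,6,7} 3
  4 to go: {2,3,4,6} 1  {3,4,6,7} 4  {4,5,6,7} 6
  5 to go: {1,2,3,4,6} 1  {2,3,4,6,7} 5  {3,4,5,6,7} 10
  6 to go: {0,1,2,3,4,6} 1  {1,2,3,4,6,7} 6  {2,3,4,5,6,7} 15
  if 0:z drops first: 21 orders
  if 5:c drops first: 7 orders
heap linearizations: 28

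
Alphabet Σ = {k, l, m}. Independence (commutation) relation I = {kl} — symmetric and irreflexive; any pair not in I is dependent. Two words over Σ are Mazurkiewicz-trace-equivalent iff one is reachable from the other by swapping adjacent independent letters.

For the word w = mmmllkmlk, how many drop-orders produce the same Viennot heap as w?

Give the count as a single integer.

6

0(m) covers ∅
1(m) covers 0:m
2(m) covers 1:m
3(l) covers 2:m
4(l) covers 3:l
5(k) covers 2:m
6(m) covers 4:l, 5:k
7(l) covers 6:m
8(k) covers 6:m
floor of heap: 0:m
completions by unplaced set U, small U first (add the entries for U minus each lowest piece of U):
  |U|=1: {7}:1  {8}:1
  |U|=2: {7,8}:2
  |U|=3: {6,7,8}:2
  |U|=4: {4,6,7,8}:2  {5,6,7,8}:2
  |U|=5: {3,4,6,7,8}:2  {4,5,6,7,8}:4
  |U|=6: {3,4,5,6,7,8}:6
  |U|=7: {2,3,4,5,6,7,8}:6
  start at 0(m): 6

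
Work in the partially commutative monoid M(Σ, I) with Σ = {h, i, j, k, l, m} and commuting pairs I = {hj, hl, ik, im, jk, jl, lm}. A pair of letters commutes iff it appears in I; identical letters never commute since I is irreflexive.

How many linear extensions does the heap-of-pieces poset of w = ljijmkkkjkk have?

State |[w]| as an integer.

0(l) covers ∅
1(j) covers ∅
2(i) covers 0:l, 1:j
3(j) covers 2:i
4(m) covers 3:j
5(k) covers 4:m
6(k) covers 5:k
7(k) covers 6:k
8(j) covers 4:m
9(k) covers 7:k
10(k) covers 9:k
floor of heap: 0:l, 1:j
completions by unplaced set U, small U first (add the entries for U minus each lowest piece of U):
  |U|=1: {8}:1  {10}:1
  |U|=2: {8,10}:2  {9,10}:1
  |U|=3: {7,9,10}:1  {8,9,10}:3
  |U|=4: {6,7,9,10}:1  {7,8,9,10}:4
  |U|=5: {5,6,7,9,10}:1  {6,7,8,9,10}:5
  |U|=6: {5,6,7,8,9,10}:6
  |U|=7: {4,5,6,7,8,9,10}:6
  |U|=8: {3,4,5,6,7,8,9,10}:6
  |U|=9: {2,3,4,5,6,7,8,9,10}:6
  start at 0(l): 6
  start at 1(j): 6
sum over floor = 12

12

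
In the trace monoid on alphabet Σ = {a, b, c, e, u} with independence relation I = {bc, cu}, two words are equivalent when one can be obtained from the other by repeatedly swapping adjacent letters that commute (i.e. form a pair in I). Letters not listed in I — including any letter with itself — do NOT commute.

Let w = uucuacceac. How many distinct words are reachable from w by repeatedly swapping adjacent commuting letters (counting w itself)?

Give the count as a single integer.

4

0(u) covers ∅
1(u) covers 0:u
2(c) covers ∅
3(u) covers 1:u
4(a) covers 2:c, 3:u
5(c) covers 4:a
6(c) covers 5:c
7(e) covers 6:c
8(a) covers 7:e
9(c) covers 8:a
floor of heap: 0:u, 2:c
completions by unplaced set U, small U first (add the entries for U minus each lowest piece of U):
  |U|=1: {9}:1
  |U|=2: {8,9}:1
  |U|=3: {7,8,9}:1
  |U|=4: {6,7,8,9}:1
  |U|=5: {5,6,7,8,9}:1
  |U|=6: {4,5,6,7,8,9}:1
  |U|=7: {2,4,5,6,7,8,9}:1  {3,4,5,6,7,8,9}:1
  |U|=8: {1,3,4,5,6,7,8,9}:1  {2,3,4,5,6,7,8,9}:2
  start at 0(u): 3
  start at 2(c): 1
sum over floor = 4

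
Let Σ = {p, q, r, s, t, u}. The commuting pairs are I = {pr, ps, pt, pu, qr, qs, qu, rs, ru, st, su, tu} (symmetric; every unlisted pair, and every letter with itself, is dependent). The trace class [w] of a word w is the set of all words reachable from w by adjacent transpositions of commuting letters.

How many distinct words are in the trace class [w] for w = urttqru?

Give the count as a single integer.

piece 0:u — minimal
piece 1:r — minimal
piece 2:t rests on {1:r}
piece 3:t rests on {2:t}
piece 4:q rests on {3:t}
piece 5:r rests on {3:t}
piece 6:u rests on {0:u}
minimal pieces: {0:u, 1:r}
ways to finish when only these pieces remain (= sum over removing one remaining piece with nothing left below it):
  1 left: {4}→1  {5}→1  {6}→1
  2 left: {0,6}→1  {4,5}→2  {4,6}→2  {5,6}→2
  3 left: {0,4,6}→3  {0,5,6}→3  {3,4,5}→2  {4,5,6}→6
  4 left: {0,4,5,6}→12  {2,3,4,5}→2  {3,4,5,6}→8
  5 left: {0,3,4,5,6}→20  {1,2,3,4,5}→2  {2,3,4,5,6}→10
  placing 0:u first → 12 extensions
  placing 1:r first → 30 extensions
total linear extensions = 42

42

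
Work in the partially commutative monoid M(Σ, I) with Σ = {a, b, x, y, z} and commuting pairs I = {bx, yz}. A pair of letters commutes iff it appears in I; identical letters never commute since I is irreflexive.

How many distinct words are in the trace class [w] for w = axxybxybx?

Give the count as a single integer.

4

drop 0:a onto floor
drop 1:x onto {0:a}
drop 2:x onto {1:x}
drop 3:y onto {2:x}
drop 4:b onto {3:y}
drop 5:x onto {3:y}
drop 6:y onto {4:b, 5:x}
drop 7:b onto {6:y}
drop 8:x onto {6:y}
ground layer = {0:a}
drop-orders for the pieces not yet dropped (sum over which currently-grounded one goes next):
  1 to go: {7} 1  {8} 1
  2 to go: {7,8} 2
  3 to go: {6,7,8} 2
  4 to go: {4,6,7,8} 2  {5,6,7,8} 2
  5 to go: {4,5,6,7,8} 4
  6 to go: {3,4,5,6,7,8} 4
  7 to go: {2,3,4,5,6,7,8} 4
  if 0:a drops first: 4 orders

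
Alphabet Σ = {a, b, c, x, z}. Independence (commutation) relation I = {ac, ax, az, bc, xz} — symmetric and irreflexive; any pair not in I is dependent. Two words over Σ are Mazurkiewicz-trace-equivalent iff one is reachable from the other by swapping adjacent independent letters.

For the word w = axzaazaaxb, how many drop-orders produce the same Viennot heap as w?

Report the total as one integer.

756

piece 0:a — minimal
piece 1:x — minimal
piece 2:z — minimal
piece 3:a rests on {0:a}
piece 4:a rests on {3:a}
piece 5:z rests on {2:z}
piece 6:a rests on {4:a}
piece 7:a rests on {6:a}
piece 8:x rests on {1:x}
piece 9:b rests on {5:z, 7:a, 8:x}
minimal pieces: {0:a, 1:x, 2:z}
ways to finish when only these pieces remain (= sum over removing one remaining piece with nothing left below it):
  1 left: {9}→1
  2 left: {5,9}→1  {7,9}→1  {8,9}→1
  3 left: {1,8,9}→1  {2,5,9}→1  {5,7,9}→2  {5,8,9}→2  {6,7,9}→1  {7,8,9}→2
  4 left: {1,5,8,9}→3  {1,7,8,9}→3  {2,5,7,9}→3  {2,5,8,9}→3  {4,6,7,9}→1  {5,6,7,9}→3  {5,7,8,9}→6  {6,7,8,9}→3
  5 left: {1,2,5,8,9}→6  {1,5,7,8,9}→12  {1,6,7,8,9}→6  {2,5,6,7,9}→6  {2,5,7,8,9}→12  {3,4,6,7,9}→1  {4,5,6,7,9}→4  {4,6,7,8,9}→4  {5,6,7,8,9}→12
  6 left: {0,3,4,6,7,9}→1  {1,2,5,7,8,9}→30  {1,4,6,7,8,9}→10  {1,5,6,7,8,9}→30  {2,4,5,6,7,9}→10  {2,5,6,7,8,9}→30  {3,4,5,6,7,9}→5  {3,4,6,7,8,9}→5  {4,5,6,7,8,9}→20
  7 left: {0,3,4,5,6,7,9}→6  {0,3,4,6,7,8,9}→6  {1,2,5,6,7,8,9}→90  {1,3,4,6,7,8,9}→15  {1,4,5,6,7,8,9}→60  {2,3,4,5,6,7,9}→15  {2,4,5,6,7,8,9}→60  {3,4,5,6,7,8,9}→30
  8 left: {0,1,3,4,6,7,8,9}→21  {0,2,3,4,5,6,7,9}→21  {0,3,4,5,6,7,8,9}→42  {1,2,4,5,6,7,8,9}→210  {1,3,4,5,6,7,8,9}→105  {2,3,4,5,6,7,8,9}→105
  placing 0:a first → 420 extensions
  placing 1:x first → 168 extensions
  placing 2:z first → 168 extensions
total linear extensions = 756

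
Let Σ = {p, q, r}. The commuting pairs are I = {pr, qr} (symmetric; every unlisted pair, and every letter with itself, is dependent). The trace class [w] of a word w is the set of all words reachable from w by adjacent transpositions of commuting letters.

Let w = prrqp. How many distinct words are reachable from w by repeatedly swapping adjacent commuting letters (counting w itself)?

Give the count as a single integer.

#0=p has no predecessor
#1=r has no predecessor
#2=r depends on [1:r]
#3=q depends on [0:p]
#4=p depends on [3:q]
sources: [0:p, 1:r]
N(rest) = Σ N(rest − s) over sources s of rest; N(one piece) = 1:
  size 1 → [2]=1  [4]=1
  size 2 → [1,2]=1  [2,4]=2  [3,4]=1
  size 3 → [0,3,4]=1  [1,2,4]=3  [2,3,4]=3
  first=0(p) contributes 6
  first=1(r) contributes 4
|[w]| = 10

10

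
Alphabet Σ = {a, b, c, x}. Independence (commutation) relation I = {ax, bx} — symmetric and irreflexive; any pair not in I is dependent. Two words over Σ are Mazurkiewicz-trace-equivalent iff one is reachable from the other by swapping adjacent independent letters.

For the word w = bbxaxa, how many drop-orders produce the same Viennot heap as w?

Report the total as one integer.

piece 0:b — minimal
piece 1:b rests on {0:b}
piece 2:x — minimal
piece 3:a rests on {1:b}
piece 4:x rests on {2:x}
piece 5:a rests on {3:a}
minimal pieces: {0:b, 2:x}
ways to finish when only these pieces remain (= sum over removing one remaining piece with nothing left below it):
  1 left: {4}→1  {5}→1
  2 left: {2,4}→1  {3,5}→1  {4,5}→2
  3 left: {1,3,5}→1  {2,4,5}→3  {3,4,5}→3
  4 left: {0,1,3,5}→1  {1,3,4,5}→4  {2,3,4,5}→6
  placing 0:b first → 10 extensions
  placing 2:x first → 5 extensions
total linear extensions = 15

15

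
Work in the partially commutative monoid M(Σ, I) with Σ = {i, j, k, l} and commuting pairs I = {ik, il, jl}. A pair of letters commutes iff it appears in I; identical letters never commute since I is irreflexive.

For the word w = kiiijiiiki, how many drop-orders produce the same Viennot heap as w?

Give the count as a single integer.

piece 0:k — minimal
piece 1:i — minimal
piece 2:i rests on {1:i}
piece 3:i rests on {2:i}
piece 4:j rests on {0:k, 3:i}
piece 5:i rests on {4:j}
piece 6:i rests on {5:i}
piece 7:i rests on {6:i}
piece 8:k rests on {4:j}
piece 9:i rests on {7:i}
minimal pieces: {0:k, 1:i}
ways to finish when only these pieces remain (= sum over removing one remaining piece with nothing left below it):
  1 left: {8}→1  {9}→1
  2 left: {7,9}→1  {8,9}→2
  3 left: {6,7,9}→1  {7,8,9}→3
  4 left: {5,6,7,9}→1  {6,7,8,9}→4
  5 left: {5,6,7,8,9}→5
  6 left: {4,5,6,7,8,9}→5
  7 left: {0,4,5,6,7,8,9}→5  {3,4,5,6,7,8,9}→5
  8 left: {0,3,4,5,6,7,8,9}→10  {2,3,4,5,6,7,8,9}→5
  placing 0:k first → 5 extensions
  placing 1:i first → 15 extensions
total linear extensions = 20

20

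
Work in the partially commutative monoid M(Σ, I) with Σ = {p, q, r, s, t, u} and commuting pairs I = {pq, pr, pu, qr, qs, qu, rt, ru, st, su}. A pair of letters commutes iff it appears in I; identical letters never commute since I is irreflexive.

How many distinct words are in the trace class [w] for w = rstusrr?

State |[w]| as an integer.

21

#0=r has no predecessor
#1=s depends on [0:r]
#2=t has no predecessor
#3=u depends on [2:t]
#4=s depends on [1:s]
#5=r depends on [4:s]
#6=r depends on [5:r]
sources: [0:r, 2:t]
N(rest) = Σ N(rest − s) over sources s of rest; N(one piece) = 1:
  size 1 → [3]=1  [6]=1
  size 2 → [2,3]=1  [3,6]=2  [5,6]=1
  size 3 → [2,3,6]=3  [3,5,6]=3  [4,5,6]=1
  size 4 → [1,4,5,6]=1  [2,3,5,6]=6  [3,4,5,6]=4
  size 5 → [0,1,4,5,6]=1  [1,3,4,5,6]=5  [2,3,4,5,6]=10
  first=0(r) contributes 15
  first=2(t) contributes 6
|[w]| = 21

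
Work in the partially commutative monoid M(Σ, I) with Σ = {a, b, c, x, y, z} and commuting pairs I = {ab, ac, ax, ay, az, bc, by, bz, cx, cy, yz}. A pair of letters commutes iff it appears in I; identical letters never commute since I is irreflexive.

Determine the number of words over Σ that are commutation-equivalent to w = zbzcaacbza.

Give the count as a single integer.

drop 0:z onto floor
drop 1:b onto floor
drop 2:z onto {0:z}
drop 3:c onto {2:z}
drop 4:a onto floor
drop 5:a onto {4:a}
drop 6:c onto {3:c}
drop 7:b onto {1:b}
drop 8:z onto {6:c}
drop 9:a onto {5:a}
ground layer = {0:z, 1:b, 4:a}
drop-orders for the pieces not yet dropped (sum over which currently-grounded one goes next):
  1 to go: {7} 1  {8} 1  {9} 1
  2 to go: {1,7} 1  {5,9} 1  {6,8} 1  {7,8} 2  {7,9} 2  {8,9} 2
  3 to go: {1,7,8} 3  {1,7,9} 3  {3,6,8} 1  {4,5,9} 1  {5,7,9} 3  {5,8,9} 3  {6,7,8} 3  {6,8,9} 3  {7,8,9} 6
  4 to go: {1,5,7,9} 6  {1,6,7,8} 6  {1,7,8,9} 12  {2,3,6,8} 1  {3,6,7,8} 4  {3,6,8,9} 4  {4,5,7,9} 4  {4,5,8,9} 4  {5,6,8,9} 6  {5,7,8,9} 12  {6,7,8,9} 12
  5 to go: {0,2,3,6,8} 1  {1,3,6,7,8} 10  {1,4,5,7,9} 10  {1,5,7,8,9} 30  {1,6,7,8,9} 30  {2,3,6,7,8} 5  {2,3,6,8,9} 5  {3,5,6,8,9} 10  {3,6,7,8,9} 20  {4,5,6,8,9} 10  {4,5,7,8,9} 20  {5,6,7,8,9} 30
  6 to go: {0,2,3,6,7,8} 6  {0,2,3,6,8,9} 6  {1,2,3,6,7,8} 15  {1,3,6,7,8,9} 60  {1,4,5,7,8,9} 60  {1,5,6,7,8,9} 90  {2,3,5,6,8,9} 15  {2,3,6,7,8,9} 30  {3,4,5,6,8,9} 20  {3,5,6,7,8,9} 60  {4,5,6,7,8,9} 60
  7 to go: {0,1,2,3,6,7,8} 21  {0,2,3,5,6,8,9} 21  {0,2,3,6,7,8,9} 42  {1,2,3,6,7,8,9} 105  {1,3,5,6,7,8,9} 210  {1,4,5,6,7,8,9} 210  {2,3,4,5,6,8,9} 35  {2,3,5,6,7,8,9} 105  {3,4,5,6,7,8,9} 140
  8 to go: {0,1,2,3,6,7,8,9} 168  {0,2,3,4,5,6,8,9} 56  {0,2,3,5,6,7,8,9} 168  {1,2,3,5,6,7,8,9} 420  {1,3,4,5,6,7,8,9} 560  {2,3,4,5,6,7,8,9} 280
  if 0:z drops first: 1260 orders
  if 1:b drops first: 504 orders
  if 4:a drops first: 756 orders
heap linearizations: 2520

2520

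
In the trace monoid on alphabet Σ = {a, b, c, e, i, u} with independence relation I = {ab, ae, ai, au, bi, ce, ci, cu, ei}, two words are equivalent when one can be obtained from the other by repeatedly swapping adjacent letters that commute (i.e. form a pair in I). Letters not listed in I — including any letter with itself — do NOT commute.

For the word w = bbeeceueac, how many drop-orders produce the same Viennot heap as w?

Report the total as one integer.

56

#0=b has no predecessor
#1=b depends on [0:b]
#2=e depends on [1:b]
#3=e depends on [2:e]
#4=c depends on [1:b]
#5=e depends on [3:e]
#6=u depends on [5:e]
#7=e depends on [6:u]
#8=a depends on [4:c]
#9=c depends on [8:a]
sources: [0:b]
N(rest) = Σ N(rest − s) over sources s of rest; N(one piece) = 1:
  size 1 → [7]=1  [9]=1
  size 2 → [6,7]=1  [7,9]=2  [8,9]=1
  size 3 → [4,8,9]=1  [5,6,7]=1  [6,7,9]=3  [7,8,9]=3
  size 4 → [3,5,6,7]=1  [4,7,8,9]=4  [5,6,7,9]=4  [6,7,8,9]=6
  size 5 → [2,3,5,6,7]=1  [3,5,6,7,9]=5  [4,6,7,8,9]=10  [5,6,7,8,9]=10
  size 6 → [2,3,5,6,7,9]=6  [3,5,6,7,8,9]=15  [4,5,6,7,8,9]=20
  size 7 → [2,3,5,6,7,8,9]=21  [3,4,5,6,7,8,9]=35
  size 8 → [2,3,4,5,6,7,8,9]=56
  first=0(b) contributes 56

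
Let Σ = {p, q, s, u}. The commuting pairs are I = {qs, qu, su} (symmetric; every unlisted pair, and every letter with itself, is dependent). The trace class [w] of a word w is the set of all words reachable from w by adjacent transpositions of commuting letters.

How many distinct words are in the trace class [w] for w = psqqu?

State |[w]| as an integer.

12

#0=p has no predecessor
#1=s depends on [0:p]
#2=q depends on [0:p]
#3=q depends on [2:q]
#4=u depends on [0:p]
sources: [0:p]
N(rest) = Σ N(rest − s) over sources s of rest; N(one piece) = 1:
  size 1 → [1]=1  [3]=1  [4]=1
  size 2 → [1,3]=2  [1,4]=2  [2,3]=1  [3,4]=2
  size 3 → [1,2,3]=3  [1,3,4]=6  [2,3,4]=3
  first=0(p) contributes 12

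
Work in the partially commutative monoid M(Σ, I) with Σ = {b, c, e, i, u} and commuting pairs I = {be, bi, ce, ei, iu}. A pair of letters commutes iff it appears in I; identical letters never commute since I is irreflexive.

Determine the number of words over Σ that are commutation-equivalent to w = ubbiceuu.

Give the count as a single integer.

19

drop 0:u onto floor
drop 1:b onto {0:u}
drop 2:b onto {1:b}
drop 3:i onto floor
drop 4:c onto {2:b, 3:i}
drop 5:e onto {0:u}
drop 6:u onto {4:c, 5:e}
drop 7:u onto {6:u}
ground layer = {0:u, 3:i}
drop-orders for the pieces not yet dropped (sum over which currently-grounded one goes next):
  1 to go: {7} 1
  2 to go: {6,7} 1
  3 to go: {4,6,7} 1  {5,6,7} 1
  4 to go: {2,4,6,7} 1  {3,4,6,7} 1  {4,5,6,7} 2
  5 to go: {1,2,4,6,7} 1  {2,3,4,6,7} 2  {2,4,5,6,7} 3  {3,4,5,6,7} 3
  6 to go: {1,2,3,4,6,7} 3  {1,2,4,5,6,7} 4  {2,3,4,5,6,7} 8
  if 0:u drops first: 15 orders
  if 3:i drops first: 4 orders
heap linearizations: 19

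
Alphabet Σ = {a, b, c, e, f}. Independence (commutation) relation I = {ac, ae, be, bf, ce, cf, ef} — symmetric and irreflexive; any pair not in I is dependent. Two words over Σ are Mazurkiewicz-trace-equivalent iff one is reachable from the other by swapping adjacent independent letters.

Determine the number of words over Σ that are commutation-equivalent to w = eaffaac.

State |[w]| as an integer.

drop 0:e onto floor
drop 1:a onto floor
drop 2:f onto {1:a}
drop 3:f onto {2:f}
drop 4:a onto {3:f}
drop 5:a onto {4:a}
drop 6:c onto floor
ground layer = {0:e, 1:a, 6:c}
drop-orders for the pieces not yet dropped (sum over which currently-grounded one goes next):
  1 to go: {0} 1  {5} 1  {6} 1
  2 to go: {0,5} 2  {0,6} 2  {4,5} 1  {5,6} 2
  3 to go: {0,4,5} 3  {0,5,6} 6  {3,4,5} 1  {4,5,6} 3
  4 to go: {0,3,4,5} 4  {0,4,5,6} 12  {2,3,4,5} 1  {3,4,5,6} 4
  5 to go: {0,2,3,4,5} 5  {0,3,4,5,6} 20  {1,2,3,4,5} 1  {2,3,4,5,6} 5
  if 0:e drops first: 6 orders
  if 1:a drops first: 30 orders
  if 6:c drops first: 6 orders
heap linearizations: 42

42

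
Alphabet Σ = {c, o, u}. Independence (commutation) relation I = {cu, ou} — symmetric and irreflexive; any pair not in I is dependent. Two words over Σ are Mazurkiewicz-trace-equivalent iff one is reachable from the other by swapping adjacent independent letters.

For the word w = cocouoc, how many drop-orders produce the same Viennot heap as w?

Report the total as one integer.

7

drop 0:c onto floor
drop 1:o onto {0:c}
drop 2:c onto {1:o}
drop 3:o onto {2:c}
drop 4:u onto floor
drop 5:o onto {3:o}
drop 6:c onto {5:o}
ground layer = {0:c, 4:u}
drop-orders for the pieces not yet dropped (sum over which currently-grounded one goes next):
  1 to go: {4} 1  {6} 1
  2 to go: {4,6} 2  {5,6} 1
  3 to go: {3,5,6} 1  {4,5,6} 3
  4 to go: {2,3,5,6} 1  {3,4,5,6} 4
  5 to go: {1,2,3,5,6} 1  {2,3,4,5,6} 5
  if 0:c drops first: 6 orders
  if 4:u drops first: 1 orders
heap linearizations: 7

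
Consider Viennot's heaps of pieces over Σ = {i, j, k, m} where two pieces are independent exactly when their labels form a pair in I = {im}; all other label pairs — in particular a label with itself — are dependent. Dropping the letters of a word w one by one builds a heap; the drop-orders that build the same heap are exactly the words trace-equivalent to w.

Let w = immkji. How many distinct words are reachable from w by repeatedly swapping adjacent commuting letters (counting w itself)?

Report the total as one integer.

0(i) covers ∅
1(m) covers ∅
2(m) covers 1:m
3(k) covers 0:i, 2:m
4(j) covers 3:k
5(i) covers 4:j
floor of heap: 0:i, 1:m
completions by unplaced set U, small U first (add the entries for U minus each lowest piece of U):
  |U|=1: {5}:1
  |U|=2: {4,5}:1
  |U|=3: {3,4,5}:1
  |U|=4: {0,3,4,5}:1  {2,3,4,5}:1
  start at 0(i): 1
  start at 1(m): 2
sum over floor = 3

3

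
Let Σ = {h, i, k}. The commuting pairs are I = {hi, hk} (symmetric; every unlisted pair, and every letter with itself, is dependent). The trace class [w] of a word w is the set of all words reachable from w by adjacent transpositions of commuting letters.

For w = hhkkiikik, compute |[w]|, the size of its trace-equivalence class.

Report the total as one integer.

#0=h has no predecessor
#1=h depends on [0:h]
#2=k has no predecessor
#3=k depends on [2:k]
#4=i depends on [3:k]
#5=i depends on [4:i]
#6=k depends on [5:i]
#7=i depends on [6:k]
#8=k depends on [7:i]
sources: [0:h, 2:k]
N(rest) = Σ N(rest − s) over sources s of rest; N(one piece) = 1:
  size 1 → [1]=1  [8]=1
  size 2 → [0,1]=1  [1,8]=2  [7,8]=1
  size 3 → [0,1,8]=3  [1,7,8]=3  [6,7,8]=1
  size 4 → [0,1,7,8]=6  [1,6,7,8]=4  [5,6,7,8]=1
  size 5 → [0,1,6,7,8]=10  [1,5,6,7,8]=5  [4,5,6,7,8]=1
  size 6 → [0,1,5,6,7,8]=15  [1,4,5,6,7,8]=6  [3,4,5,6,7,8]=1
  size 7 → [0,1,4,5,6,7,8]=21  [1,3,4,5,6,7,8]=7  [2,3,4,5,6,7,8]=1
  first=0(h) contributes 8
  first=2(k) contributes 28
|[w]| = 36

36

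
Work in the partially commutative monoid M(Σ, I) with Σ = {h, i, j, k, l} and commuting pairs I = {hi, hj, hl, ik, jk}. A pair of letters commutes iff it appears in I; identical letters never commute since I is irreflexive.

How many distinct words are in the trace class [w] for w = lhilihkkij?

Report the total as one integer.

155

#0=l has no predecessor
#1=h has no predecessor
#2=i depends on [0:l]
#3=l depends on [2:i]
#4=i depends on [3:l]
#5=h depends on [1:h]
#6=k depends on [3:l, 5:h]
#7=k depends on [6:k]
#8=i depends on [4:i]
#9=j depends on [8:i]
sources: [0:l, 1:h]
N(rest) = Σ N(rest − s) over sources s of rest; N(one piece) = 1:
  size 1 → [7]=1  [9]=1
  size 2 → [6,7]=1  [7,9]=2  [8,9]=1
  size 3 → [4,8,9]=1  [5,6,7]=1  [6,7,9]=3  [7,8,9]=3
  size 4 → [1,5,6,7]=1  [4,7,8,9]=4  [5,6,7,9]=4  [6,7,8,9]=6
  size 5 → [1,5,6,7,9]=5  [4,6,7,8,9]=10  [5,6,7,8,9]=10
  size 6 → [1,5,6,7,8,9]=15  [3,4,6,7,8,9]=10  [4,5,6,7,8,9]=20
  size 7 → [1,4,5,6,7,8,9]=35  [2,3,4,6,7,8,9]=10  [3,4,5,6,7,8,9]=30
  size 8 → [0,2,3,4,6,7,8,9]=10  [1,3,4,5,6,7,8,9]=65  [2,3,4,5,6,7,8,9]=40
  first=0(l) contributes 105
  first=1(h) contributes 50
|[w]| = 155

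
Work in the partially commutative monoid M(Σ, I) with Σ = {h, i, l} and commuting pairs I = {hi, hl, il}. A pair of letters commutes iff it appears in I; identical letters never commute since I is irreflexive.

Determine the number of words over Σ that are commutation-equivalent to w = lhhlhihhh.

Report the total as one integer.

252

piece 0:l — minimal
piece 1:h — minimal
piece 2:h rests on {1:h}
piece 3:l rests on {0:l}
piece 4:h rests on {2:h}
piece 5:i — minimal
piece 6:h rests on {4:h}
piece 7:h rests on {6:h}
piece 8:h rests on {7:h}
minimal pieces: {0:l, 1:h, 5:i}
ways to finish when only these pieces remain (= sum over removing one remaining piece with nothing left below it):
  1 left: {3}→1  {5}→1  {8}→1
  2 left: {0,3}→1  {3,5}→2  {3,8}→2  {5,8}→2  {7,8}→1
  3 left: {0,3,5}→3  {0,3,8}→3  {3,5,8}→6  {3,7,8}→3  {5,7,8}→3  {6,7,8}→1
  4 left: {0,3,5,8}→12  {0,3,7,8}→6  {3,5,7,8}→12  {3,6,7,8}→4  {4,6,7,8}→1  {5,6,7,8}→4
  5 left: {0,3,5,7,8}→30  {0,3,6,7,8}→10  {2,4,6,7,8}→1  {3,4,6,7,8}→5  {3,5,6,7,8}→20  {4,5,6,7,8}→5
  6 left: {0,3,4,6,7,8}→15  {0,3,5,6,7,8}→60  {1,2,4,6,7,8}→1  {2,3,4,6,7,8}→6  {2,4,5,6,7,8}→6  {3,4,5,6,7,8}→30
  7 left: {0,2,3,4,6,7,8}→21  {0,3,4,5,6,7,8}→105  {1,2,3,4,6,7,8}→7  {1,2,4,5,6,7,8}→7  {2,3,4,5,6,7,8}→42
  placing 0:l first → 56 extensions
  placing 1:h first → 168 extensions
  placing 5:i first → 28 extensions
total linear extensions = 252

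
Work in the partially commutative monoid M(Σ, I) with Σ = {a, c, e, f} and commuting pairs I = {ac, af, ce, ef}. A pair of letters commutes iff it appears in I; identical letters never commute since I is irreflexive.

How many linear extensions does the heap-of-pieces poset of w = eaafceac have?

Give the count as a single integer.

#0=e has no predecessor
#1=a depends on [0:e]
#2=a depends on [1:a]
#3=f has no predecessor
#4=c depends on [3:f]
#5=e depends on [2:a]
#6=a depends on [5:e]
#7=c depends on [4:c]
sources: [0:e, 3:f]
N(rest) = Σ N(rest − s) over sources s of rest; N(one piece) = 1:
  size 1 → [6]=1  [7]=1
  size 2 → [4,7]=1  [5,6]=1  [6,7]=2
  size 3 → [2,5,6]=1  [3,4,7]=1  [4,6,7]=3  [5,6,7]=3
  size 4 → [1,2,5,6]=1  [2,5,6,7]=4  [3,4,6,7]=4  [4,5,6,7]=6
  size 5 → [0,1,2,5,6]=1  [1,2,5,6,7]=5  [2,4,5,6,7]=10  [3,4,5,6,7]=10
  size 6 → [0,1,2,5,6,7]=6  [1,2,4,5,6,7]=15  [2,3,4,5,6,7]=20
  first=0(e) contributes 35
  first=3(f) contributes 21
|[w]| = 56

56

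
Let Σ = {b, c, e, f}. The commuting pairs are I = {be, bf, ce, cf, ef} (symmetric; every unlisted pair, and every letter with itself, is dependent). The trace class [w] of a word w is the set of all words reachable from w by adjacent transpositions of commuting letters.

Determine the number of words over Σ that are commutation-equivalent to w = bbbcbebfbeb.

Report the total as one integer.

495

drop 0:b onto floor
drop 1:b onto {0:b}
drop 2:b onto {1:b}
drop 3:c onto {2:b}
drop 4:b onto {3:c}
drop 5:e onto floor
drop 6:b onto {4:b}
drop 7:f onto floor
drop 8:b onto {6:b}
drop 9:e onto {5:e}
drop 10:b onto {8:b}
ground layer = {0:b, 5:e, 7:f}
drop-orders for the pieces not yet dropped (sum over which currently-grounded one goes next):
  1 to go: {7} 1  {9} 1  {10} 1
  2 to go: {5,9} 1  {7,9} 2  {7,10} 2  {8,10} 1  {9,10} 2
  3 to go: {5,7,9} 3  {5,9,10} 3  {6,8,10} 1  {7,8,10} 3  {7,9,10} 6  {8,9,10} 3
  4 to go: {4,6,8,10} 1  {5,7,9,10} 12  {5,8,9,10} 6  {6,7,8,10} 4  {6,8,9,10} 4  {7,8,9,10} 12
  5 to go: {3,4,6,8,10} 1  {4,6,7,8,10} 5  {4,6,8,9,10} 5  {5,6,8,9,10} 10  {5,7,8,9,10} 30  {6,7,8,9,10} 20
  6 to go: {2,3,4,6,8,10} 1  {3,4,6,7,8,10} 6  {3,4,6,8,9,10} 6  {4,5,6,8,9,10} 15  {4,6,7,8,9,10} 30  {5,6,7,8,9,10} 60
  7 to go: {1,2,3,4,6,8,10} 1  {2,3,4,6,7,8,10} 7  {2,3,4,6,8,9,10} 7  {3,4,5,6,8,9,10} 21  {3,4,6,7,8,9,10} 42  {4,5,6,7,8,9,10} 105
  8 to go: {0,1,2,3,4,6,8,10} 1  {1,2,3,4,6,7,8,10} 8  {1,2,3,4,6,8,9,10} 8  {2,3,4,5,6,8,9,10} 28  {2,3,4,6,7,8,9,10} 56  {3,4,5,6,7,8,9,10} 168
  9 to go: {0,1,2,3,4,6,7,8,10} 9  {0,1,2,3,4,6,8,9,10} 9  {1,2,3,4,5,6,8,9,10} 36  {1,2,3,4,6,7,8,9,10} 72  {2,3,4,5,6,7,8,9,10} 252
  if 0:b drops first: 360 orders
  if 5:e drops first: 90 orders
  if 7:f drops first: 45 orders
heap linearizations: 495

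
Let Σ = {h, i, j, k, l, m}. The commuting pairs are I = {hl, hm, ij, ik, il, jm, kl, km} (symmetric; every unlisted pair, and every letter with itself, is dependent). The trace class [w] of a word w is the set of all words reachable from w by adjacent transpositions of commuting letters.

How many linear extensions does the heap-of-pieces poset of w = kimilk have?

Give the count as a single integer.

0(k) covers ∅
1(i) covers ∅
2(m) covers 1:i
3(i) covers 2:m
4(l) covers 2:m
5(k) covers 0:k
floor of heap: 0:k, 1:i
completions by unplaced set U, small U first (add the entries for U minus each lowest piece of U):
  |U|=1: {3}:1  {4}:1  {5}:1
  |U|=2: {0,5}:1  {3,4}:2  {3,5}:2  {4,5}:2
  |U|=3: {0,3,5}:3  {0,4,5}:3  {2,3,4}:2  {3,4,5}:6
  |U|=4: {0,3,4,5}:12  {1,2,3,4}:2  {2,3,4,5}:8
  start at 0(k): 10
  start at 1(i): 20
sum over floor = 30

30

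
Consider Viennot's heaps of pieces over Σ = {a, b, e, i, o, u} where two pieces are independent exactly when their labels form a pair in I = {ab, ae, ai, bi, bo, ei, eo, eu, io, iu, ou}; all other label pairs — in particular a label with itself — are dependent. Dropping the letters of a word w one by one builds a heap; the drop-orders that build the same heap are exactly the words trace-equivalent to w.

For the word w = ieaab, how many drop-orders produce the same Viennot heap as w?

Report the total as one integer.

0(i) covers ∅
1(e) covers ∅
2(a) covers ∅
3(a) covers 2:a
4(b) covers 1:e
floor of heap: 0:i, 1:e, 2:a
completions by unplaced set U, small U first (add the entries for U minus each lowest piece of U):
  |U|=1: {0}:1  {3}:1  {4}:1
  |U|=2: {0,3}:2  {0,4}:2  {1,4}:1  {2,3}:1  {3,4}:2
  |U|=3: {0,1,4}:3  {0,2,3}:3  {0,3,4}:6  {1,3,4}:3  {2,3,4}:3
  start at 0(i): 6
  start at 1(e): 12
  start at 2(a): 12
sum over floor = 30

30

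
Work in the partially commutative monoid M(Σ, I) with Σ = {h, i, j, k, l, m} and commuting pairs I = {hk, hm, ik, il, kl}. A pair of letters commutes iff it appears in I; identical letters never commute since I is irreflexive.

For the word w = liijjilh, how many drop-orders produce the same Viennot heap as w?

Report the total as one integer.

6

piece 0:l — minimal
piece 1:i — minimal
piece 2:i rests on {1:i}
piece 3:j rests on {0:l, 2:i}
piece 4:j rests on {3:j}
piece 5:i rests on {4:j}
piece 6:l rests on {4:j}
piece 7:h rests on {5:i, 6:l}
minimal pieces: {0:l, 1:i}
ways to finish when only these pieces remain (= sum over removing one remaining piece with nothing left below it):
  1 left: {7}→1
  2 left: {5,7}→1  {6,7}→1
  3 left: {5,6,7}→2
  4 left: {4,5,6,7}→2
  5 left: {3,4,5,6,7}→2
  6 left: {0,3,4,5,6,7}→2  {2,3,4,5,6,7}→2
  placing 0:l first → 2 extensions
  placing 1:i first → 4 extensions
total linear extensions = 6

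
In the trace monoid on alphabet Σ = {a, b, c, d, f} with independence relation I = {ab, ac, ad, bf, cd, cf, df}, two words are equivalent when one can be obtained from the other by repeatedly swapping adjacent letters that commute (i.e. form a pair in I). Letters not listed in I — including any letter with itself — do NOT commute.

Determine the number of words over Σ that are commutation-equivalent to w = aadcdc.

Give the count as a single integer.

90

0(a) covers ∅
1(a) covers 0:a
2(d) covers ∅
3(c) covers ∅
4(d) covers 2:d
5(c) covers 3:c
floor of heap: 0:a, 2:d, 3:c
completions by unplaced set U, small U first (add the entries for U minus each lowest piece of U):
  |U|=1: {1}:1  {4}:1  {5}:1
  |U|=2: {0,1}:1  {1,4}:2  {1,5}:2  {2,4}:1  {3,5}:1  {4,5}:2
  |U|=3: {0,1,4}:3  {0,1,5}:3  {1,2,4}:3  {1,3,5}:3  {1,4,5}:6  {2,4,5}:3  {3,4,5}:3
  |U|=4: {0,1,2,4}:6  {0,1,3,5}:6  {0,1,4,5}:12  {1,2,4,5}:12  {1,3,4,5}:12  {2,3,4,5}:6
  start at 0(a): 30
  start at 2(d): 30
  start at 3(c): 30
sum over floor = 90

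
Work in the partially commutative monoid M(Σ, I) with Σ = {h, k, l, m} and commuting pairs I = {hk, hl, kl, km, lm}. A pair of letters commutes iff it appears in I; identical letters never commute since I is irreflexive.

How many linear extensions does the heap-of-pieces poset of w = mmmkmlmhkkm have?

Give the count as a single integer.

drop 0:m onto floor
drop 1:m onto {0:m}
drop 2:m onto {1:m}
drop 3:k onto floor
drop 4:m onto {2:m}
drop 5:l onto floor
drop 6:m onto {4:m}
drop 7:h onto {6:m}
drop 8:k onto {3:k}
drop 9:k onto {8:k}
drop 10:m onto {7:h}
ground layer = {0:m, 3:k, 5:l}
drop-orders for the pieces not yet dropped (sum over which currently-grounded one goes next):
  1 to go: {5} 1  {9} 1  {10} 1
  2 to go: {5,9} 2  {5,10} 2  {7,10} 1  {8,9} 1  {9,10} 2
  3 to go: {3,8,9} 1  {5,7,10} 3  {5,8,9} 3  {5,9,10} 6  {6,7,10} 1  {7,9,10} 3  {8,9,10} 3
  4 to go: {3,5,8,9} 4  {3,8,9,10} 4  {4,6,7,10} 1  {5,6,7,10} 4  {5,7,9,10} 12  {5,8,9,10} 12  {6,7,9,10} 4  {7,8,9,10} 6
  5 to go: {2,4,6,7,10} 1  {3,5,8,9,10} 20  {3,7,8,9,10} 10  {4,5,6,7,10} 5  {4,6,7,9,10} 5  {5,6,7,9,10} 20  {5,7,8,9,10} 30  {6,7,8,9,10} 10
  6 to go: {1,2,4,6,7,10} 1  {2,4,5,6,7,10} 6  {2,4,6,7,9,10} 6  {3,5,7,8,9,10} 60  {3,6,7,8,9,10} 20  {4,5,6,7,9,10} 30  {4,6,7,8,9,10} 15  {5,6,7,8,9,10} 60
  7 to go: {0,1,2,4,6,7,10} 1  {1,2,4,5,6,7,10} 7  {1,2,4,6,7,9,10} 7  {2,4,5,6,7,9,10} 42  {2,4,6,7,8,9,10} 21  {3,4,6,7,8,9,10} 35  {3,5,6,7,8,9,10} 140  {4,5,6,7,8,9,10} 105
  8 to go: {0,1,2,4,5,6,7,10} 8  {0,1,2,4,6,7,9,10} 8  {1,2,4,5,6,7,9,10} 56  {1,2,4,6,7,8,9,10} 28  {2,3,4,6,7,8,9,10} 56  {2,4,5,6,7,8,9,10} 168  {3,4,5,6,7,8,9,10} 280
  9 to go: {0,1,2,4,5,6,7,9,10} 72  {0,1,2,4,6,7,8,9,10} 36  {1,2,3,4,6,7,8,9,10} 84  {1,2,4,5,6,7,8,9,10} 252  {2,3,4,5,6,7,8,9,10} 504
  if 0:m drops first: 840 orders
  if 3:k drops first: 360 orders
  if 5:l drops first: 120 orders
heap linearizations: 1320

1320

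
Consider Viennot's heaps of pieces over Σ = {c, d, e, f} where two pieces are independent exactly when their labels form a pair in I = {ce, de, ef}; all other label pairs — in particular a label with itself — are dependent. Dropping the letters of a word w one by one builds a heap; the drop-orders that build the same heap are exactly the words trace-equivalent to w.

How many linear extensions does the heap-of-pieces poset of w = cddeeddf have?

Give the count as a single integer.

#0=c has no predecessor
#1=d depends on [0:c]
#2=d depends on [1:d]
#3=e has no predecessor
#4=e depends on [3:e]
#5=d depends on [2:d]
#6=d depends on [5:d]
#7=f depends on [6:d]
sources: [0:c, 3:e]
N(rest) = Σ N(rest − s) over sources s of rest; N(one piece) = 1:
  size 1 → [4]=1  [7]=1
  size 2 → [3,4]=1  [4,7]=2  [6,7]=1
  size 3 → [3,4,7]=3  [4,6,7]=3  [5,6,7]=1
  size 4 → [2,5,6,7]=1  [3,4,6,7]=6  [4,5,6,7]=4
  size 5 → [1,2,5,6,7]=1  [2,4,5,6,7]=5  [3,4,5,6,7]=10
  size 6 → [0,1,2,5,6,7]=1  [1,2,4,5,6,7]=6  [2,3,4,5,6,7]=15
  first=0(c) contributes 21
  first=3(e) contributes 7
|[w]| = 28

28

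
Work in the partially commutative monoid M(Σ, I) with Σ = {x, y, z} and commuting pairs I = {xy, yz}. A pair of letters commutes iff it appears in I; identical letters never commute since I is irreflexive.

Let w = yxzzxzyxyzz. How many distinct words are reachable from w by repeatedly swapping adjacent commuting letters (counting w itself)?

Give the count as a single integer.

drop 0:y onto floor
drop 1:x onto floor
drop 2:z onto {1:x}
drop 3:z onto {2:z}
drop 4:x onto {3:z}
drop 5:z onto {4:x}
drop 6:y onto {0:y}
drop 7:x onto {5:z}
drop 8:y onto {6:y}
drop 9:z onto {7:x}
drop 10:z onto {9:z}
ground layer = {0:y, 1:x}
drop-orders for the pieces not yet dropped (sum over which currently-grounded one goes next):
  1 to go: {8} 1  {10} 1
  2 to go: {6,8} 1  {8,10} 2  {9,10} 1
  3 to go: {0,6,8} 1  {6,8,10} 3  {7,9,10} 1  {8,9,10} 3
  4 to go: {0,6,8,10} 4  {5,7,9,10} 1  {6,8,9,10} 6  {7,8,9,10} 4
  5 to go: {0,6,8,9,10} 10  {4,5,7,9,10} 1  {5,7,8,9,10} 5  {6,7,8,9,10} 10
  6 to go: {0,6,7,8,9,10} 20  {3,4,5,7,9,10} 1  {4,5,7,8,9,10} 6  {5,6,7,8,9,10} 15
  7 to go: {0,5,6,7,8,9,10} 35  {2,3,4,5,7,9,10} 1  {3,4,5,7,8,9,10} 7  {4,5,6,7,8,9,10} 21
  8 to go: {0,4,5,6,7,8,9,10} 56  {1,2,3,4,5,7,9,10} 1  {2,3,4,5,7,8,9,10} 8  {3,4,5,6,7,8,9,10} 28
  9 to go: {0,3,4,5,6,7,8,9,10} 84  {1,2,3,4,5,7,8,9,10} 9  {2,3,4,5,6,7,8,9,10} 36
  if 0:y drops first: 45 orders
  if 1:x drops first: 120 orders
heap linearizations: 165

165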